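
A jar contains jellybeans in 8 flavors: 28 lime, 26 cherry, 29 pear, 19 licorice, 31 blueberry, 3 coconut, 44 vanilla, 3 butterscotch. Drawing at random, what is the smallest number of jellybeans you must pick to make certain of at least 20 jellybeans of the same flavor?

Treat the 8 flavors as pigeonholes.
In the worst case we take at most 19 of each flavor, but all 3 coconut and all 3 butterscotch (fewer than 19), giving 19 + 19 + 19 + 19 + 19 + 3 + 19 + 3 = 120.
One more jellybean then forces some flavor to 20, so 120 + 1 = 121.

121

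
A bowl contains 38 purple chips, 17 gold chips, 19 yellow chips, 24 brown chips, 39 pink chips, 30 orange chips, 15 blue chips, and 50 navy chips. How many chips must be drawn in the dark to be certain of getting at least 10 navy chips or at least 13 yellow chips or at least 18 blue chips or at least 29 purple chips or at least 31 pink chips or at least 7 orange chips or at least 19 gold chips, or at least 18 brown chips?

135

Each of the 8 colors has its own threshold; avoid all of them simultaneously.
The worst case stops just short of every target: 28 purple, all 17 gold, 12 yellow, 17 brown, 30 pink, 6 orange, all 15 blue, 9 navy — 28 + 17 + 12 + 17 + 30 + 6 + 15 + 9 = 134 chips.
One more chip must push some color to its target, so 134 + 1 = 135.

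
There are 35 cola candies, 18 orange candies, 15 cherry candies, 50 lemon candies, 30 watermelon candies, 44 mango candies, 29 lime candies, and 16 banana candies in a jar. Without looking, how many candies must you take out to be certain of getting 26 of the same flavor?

175

In the worst case we take at most 25 of each flavor, but all 18 orange, all 15 cherry, and all 16 banana (fewer than 25), giving 25 + 18 + 15 + 25 + 25 + 25 + 25 + 16 = 174.
One more candy then forces some flavor to 26, so 174 + 1 = 175.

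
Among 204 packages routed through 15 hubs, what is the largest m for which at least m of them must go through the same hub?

14

The 204 packages fall into 15 hubs.
If each of the 15 hubs held at most 13, the total would be at most 15 × 13 = 195 < 204, a contradiction.
So at least one holds ⌈204/15⌉ = 14.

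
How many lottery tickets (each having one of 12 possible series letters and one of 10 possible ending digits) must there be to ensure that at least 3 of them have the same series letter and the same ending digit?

241

There are 12 × 10 = 120 (series letter, ending digit) combinations acting as pigeonholes.
With 120 × 2 = 240 lottery tickets we could place exactly 2 in each, with no (series letter, ending digit) pair reaching 3.
One more forces some (series letter, ending digit) pair to hold 3, so 240 + 1 = 241.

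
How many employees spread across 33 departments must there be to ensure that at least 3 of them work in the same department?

There are 33 departments acting as pigeonholes.
With 33 × 2 = 66 employees we could place exactly 2 in each, with no class reaching 3.
One more forces some class to hold 3, so 66 + 1 = 67.

67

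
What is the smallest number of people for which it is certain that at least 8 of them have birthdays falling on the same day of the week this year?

There are 7 days of the week acting as pigeonholes.
With 7 × 7 = 49 people we could place exactly 7 in each, with no class reaching 8.
One more forces some class to hold 8, so 49 + 1 = 50.

50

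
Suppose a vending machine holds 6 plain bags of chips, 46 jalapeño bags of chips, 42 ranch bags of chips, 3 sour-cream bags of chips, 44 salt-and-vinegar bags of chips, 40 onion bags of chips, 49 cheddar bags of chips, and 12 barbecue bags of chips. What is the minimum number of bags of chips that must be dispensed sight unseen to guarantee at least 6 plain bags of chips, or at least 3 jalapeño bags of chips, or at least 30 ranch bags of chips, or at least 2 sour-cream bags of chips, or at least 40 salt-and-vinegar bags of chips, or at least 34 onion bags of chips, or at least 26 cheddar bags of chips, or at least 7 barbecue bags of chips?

141

The worst case stops just short of every target: 5 plain, 2 jalapeño, 29 ranch, 1 sour-cream, 39 salt-and-vinegar, 33 onion, 25 cheddar, 6 barbecue — 5 + 2 + 29 + 1 + 39 + 33 + 25 + 6 = 140 bags of chips.
One more bag of chips must push some flavor to its target, so 140 + 1 = 141.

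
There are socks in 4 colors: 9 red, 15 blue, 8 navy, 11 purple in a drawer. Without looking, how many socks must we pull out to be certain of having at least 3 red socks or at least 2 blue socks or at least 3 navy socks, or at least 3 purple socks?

The worst case stops just short of every target: 2 red, 1 blue, 2 navy, 2 purple — 2 + 1 + 2 + 2 = 7 socks.
One more sock must push some color to its target, so 7 + 1 = 8.

8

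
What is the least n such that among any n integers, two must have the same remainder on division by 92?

93

Two integers differ by a multiple of 92 exactly when they share a remainder mod 92.
There are 92 residue classes mod 92, so 92 integers can all lie in distinct classes.
One more integer must repeat a residue, giving a difference divisible by 92. So n = 92 + 1 = 93.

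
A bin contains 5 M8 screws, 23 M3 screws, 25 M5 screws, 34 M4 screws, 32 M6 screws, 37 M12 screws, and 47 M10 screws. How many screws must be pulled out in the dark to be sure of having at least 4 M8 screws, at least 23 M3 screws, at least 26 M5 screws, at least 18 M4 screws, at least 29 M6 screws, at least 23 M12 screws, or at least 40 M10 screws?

157

The worst case stops just short of every target: 3 M8, 22 M3, 25 M5, 17 M4, 28 M6, 22 M12, 39 M10 — 3 + 22 + 25 + 17 + 28 + 22 + 39 = 156 screws.
One more screw must push some size to its target, so 156 + 1 = 157.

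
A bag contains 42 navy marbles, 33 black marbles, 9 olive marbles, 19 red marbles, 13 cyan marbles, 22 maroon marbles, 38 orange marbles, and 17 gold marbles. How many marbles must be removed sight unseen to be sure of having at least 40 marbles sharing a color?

191

In the worst case we take at most 39 of each color, but all 33 black, all 9 olive, all 19 red, all 13 cyan, all 22 maroon, all 38 orange, and all 17 gold (fewer than 39), giving 39 + 33 + 9 + 19 + 13 + 22 + 38 + 17 = 190.
One more marble then forces some color to 40, so 190 + 1 = 191.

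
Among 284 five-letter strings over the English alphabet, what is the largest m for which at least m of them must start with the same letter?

11

There are 26 possible first letters, which serve as the pigeonholes.
If each of the 26 possible first letters held at most 10, the total would be at most 26 × 10 = 260 < 284, a contradiction.
So at least one holds ⌈284/26⌉ = 11.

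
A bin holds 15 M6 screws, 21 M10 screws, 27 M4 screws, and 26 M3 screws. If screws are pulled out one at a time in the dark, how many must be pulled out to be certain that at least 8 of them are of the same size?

The worst case takes 7 screws of each size without reaching 8 of any: 4 × 7 = 28.
The next screw must bring some size to 8, so 28 + 1 = 29.

29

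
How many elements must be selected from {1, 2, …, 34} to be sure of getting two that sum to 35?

Partition {1, …, 34} into 17 pairs: {1,34}, {2,33}, …, {17,18}.
Choosing 17 integers — say the integers 1 through 17 — takes one from each pair and avoids the property.
Choosing 18 forces two into the same pair by pigeonhole, and those sum to 35. So 18.

18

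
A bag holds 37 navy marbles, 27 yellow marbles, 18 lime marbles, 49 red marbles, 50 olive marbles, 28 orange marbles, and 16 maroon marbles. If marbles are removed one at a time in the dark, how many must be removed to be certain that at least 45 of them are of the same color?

215

In the worst case we take at most 44 of each color, but all 37 navy, all 27 yellow, all 18 lime, all 28 orange, and all 16 maroon (fewer than 44), giving 37 + 27 + 18 + 44 + 44 + 28 + 16 = 214.
One more marble then forces some color to 45, so 214 + 1 = 215.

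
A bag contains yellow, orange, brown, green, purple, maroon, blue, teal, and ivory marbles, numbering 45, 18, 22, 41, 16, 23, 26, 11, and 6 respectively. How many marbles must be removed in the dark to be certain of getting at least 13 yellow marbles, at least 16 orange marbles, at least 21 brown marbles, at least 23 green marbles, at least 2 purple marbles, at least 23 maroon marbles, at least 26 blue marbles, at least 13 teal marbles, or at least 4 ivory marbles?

132

The worst case stops just short of every target: 12 yellow, 15 orange, 20 brown, 22 green, 1 purple, 22 maroon, 25 blue, all 11 teal, 3 ivory — 12 + 15 + 20 + 22 + 1 + 22 + 25 + 11 + 3 = 131 marbles.
One more marble must push some color to its target, so 131 + 1 = 132.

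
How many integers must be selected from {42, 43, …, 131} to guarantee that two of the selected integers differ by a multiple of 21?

Use the pigeonhole principle on residue classes: group the integers by remainder mod 21; there are 21 residue classes, each nonempty in this range.
Choosing one from each class (21 integers) avoids any shared remainder.
One more choice must repeat a class, so two differ by a multiple of 21. Hence 21 + 1 = 22.

22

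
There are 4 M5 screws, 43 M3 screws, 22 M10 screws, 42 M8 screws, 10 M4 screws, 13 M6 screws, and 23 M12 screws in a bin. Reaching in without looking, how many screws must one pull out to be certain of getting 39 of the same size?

149

In the worst case we take at most 38 of each size, but all 4 M5, all 22 M10, all 10 M4, all 13 M6, and all 23 M12 (fewer than 38), giving 4 + 38 + 22 + 38 + 10 + 13 + 23 = 148.
One more screw then forces some size to 39, so 148 + 1 = 149.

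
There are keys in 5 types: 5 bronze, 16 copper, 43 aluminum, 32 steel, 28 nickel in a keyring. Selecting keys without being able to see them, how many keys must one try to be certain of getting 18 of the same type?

73

In the worst case we take at most 17 of each type, but all 5 bronze and all 16 copper (fewer than 17), giving 5 + 16 + 17 + 17 + 17 = 72.
One more key then forces some type to 18, so 72 + 1 = 73.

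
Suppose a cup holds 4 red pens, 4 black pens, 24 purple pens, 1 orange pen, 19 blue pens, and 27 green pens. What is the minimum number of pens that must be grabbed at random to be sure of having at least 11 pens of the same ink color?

Treat the 6 ink colors as pigeonholes.
In the worst case we take at most 10 of each ink color, but all 4 red, all 4 black, and all 1 orange (fewer than 10), giving 4 + 4 + 10 + 1 + 10 + 10 = 39.
One more pen then forces some ink color to 11, so 39 + 1 = 40.

40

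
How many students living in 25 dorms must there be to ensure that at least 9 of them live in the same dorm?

There are 25 dorms acting as pigeonholes.
With 25 × 8 = 200 students we could place exactly 8 in each, with no class reaching 9.
One more forces some class to hold 9, so 200 + 1 = 201.

201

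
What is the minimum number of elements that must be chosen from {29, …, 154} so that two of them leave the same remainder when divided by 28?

29

Group the integers by remainder mod 28; there are 28 residue classes, each nonempty in this range.
Choosing one from each class (28 integers) avoids any shared remainder.
One more choice must repeat a class, so two differ by a multiple of 28. Hence 28 + 1 = 29.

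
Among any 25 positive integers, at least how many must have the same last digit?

3

The 25 positive integers fall into 10 possible last digits.
If each of the 10 possible last digits held at most 2, the total would be at most 10 × 2 = 20 < 25, a contradiction.
So at least one holds ⌈25/10⌉ = 3.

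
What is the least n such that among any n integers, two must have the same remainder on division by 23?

Use the pigeonhole principle on residue classes: two integers differ by a multiple of 23 exactly when they share a remainder mod 23.
There are 23 residue classes mod 23, so 23 integers can all lie in distinct classes.
One more integer must repeat a residue, giving a difference divisible by 23. So n = 23 + 1 = 24.

24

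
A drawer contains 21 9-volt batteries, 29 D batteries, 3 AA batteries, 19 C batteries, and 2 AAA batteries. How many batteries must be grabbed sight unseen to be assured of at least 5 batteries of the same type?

18

In the worst case we take at most 4 of each type, but all 3 AA and all 2 AAA (fewer than 4), giving 4 + 4 + 3 + 4 + 2 = 17.
One more battery then forces some type to 5, so 17 + 1 = 18.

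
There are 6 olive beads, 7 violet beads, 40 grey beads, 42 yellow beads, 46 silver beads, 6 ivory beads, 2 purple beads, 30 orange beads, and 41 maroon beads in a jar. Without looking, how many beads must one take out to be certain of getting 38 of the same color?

200

Treat the 9 colors as pigeonholes.
In the worst case we take at most 37 of each color, but all 6 olive, all 7 violet, all 6 ivory, all 2 purple, and all 30 orange (fewer than 37), giving 6 + 7 + 37 + 37 + 37 + 6 + 2 + 30 + 37 = 199.
One more bead then forces some color to 38, so 199 + 1 = 200.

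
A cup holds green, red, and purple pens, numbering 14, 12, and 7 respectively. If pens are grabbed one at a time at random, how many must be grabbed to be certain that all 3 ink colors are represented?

27

The hardest ink color to obtain is purple: we could draw every other pen first — 33 − 7 = 26 pens — without a single purple one.
The next draw must be purple, so 26 + 1 = 27.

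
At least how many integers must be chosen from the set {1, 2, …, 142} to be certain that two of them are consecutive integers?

Partition {1, …, 142} into 71 pairs: {1,2}, {3,4}, …, {141,142}.
Choosing 71 integers — say the 71 even numbers 2, 4, …, 142 — takes one from each pair and avoids the property.
Choosing 72 forces two into the same pair by pigeonhole, and those are consecutive. So 72.

72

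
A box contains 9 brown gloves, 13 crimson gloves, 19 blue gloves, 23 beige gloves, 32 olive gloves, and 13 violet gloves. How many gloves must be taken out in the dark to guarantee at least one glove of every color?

The hardest color to obtain is brown: we could draw every other glove first — 109 − 9 = 100 gloves — without a single brown one.
The next draw must be brown, so 100 + 1 = 101.

101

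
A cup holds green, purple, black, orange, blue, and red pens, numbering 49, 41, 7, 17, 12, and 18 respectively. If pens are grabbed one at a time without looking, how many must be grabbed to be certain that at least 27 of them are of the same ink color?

In the worst case we take at most 26 of each ink color, but all 7 black, all 17 orange, all 12 blue, and all 18 red (fewer than 26), giving 26 + 26 + 7 + 17 + 12 + 18 = 106.
One more pen then forces some ink color to 27, so 106 + 1 = 107.

107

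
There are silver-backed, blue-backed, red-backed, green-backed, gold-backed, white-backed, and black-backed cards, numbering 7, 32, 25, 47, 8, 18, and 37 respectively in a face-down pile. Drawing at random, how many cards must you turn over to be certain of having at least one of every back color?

The hardest back color to obtain is silver-backed: we could draw every other card first — 174 − 7 = 167 cards — without a single silver-backed one.
The next draw must be silver-backed, so 167 + 1 = 168.

168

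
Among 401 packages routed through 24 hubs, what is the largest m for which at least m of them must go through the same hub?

17

If each of the 24 hubs held at most 16, the total would be at most 24 × 16 = 384 < 401, a contradiction.
So at least one holds ⌈401/24⌉ = 17.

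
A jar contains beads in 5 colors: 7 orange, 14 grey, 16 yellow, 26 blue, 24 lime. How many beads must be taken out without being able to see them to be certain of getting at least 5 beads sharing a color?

The worst case takes 4 beads of each color without reaching 5 of any: 5 × 4 = 20.
The next bead must bring some color to 5, so 20 + 1 = 21.

21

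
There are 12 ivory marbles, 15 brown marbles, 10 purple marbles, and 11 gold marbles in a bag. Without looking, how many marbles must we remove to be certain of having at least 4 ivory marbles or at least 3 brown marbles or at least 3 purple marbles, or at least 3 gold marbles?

Each of the 4 colors has its own threshold; avoid all of them simultaneously.
The worst case stops just short of every target: 3 ivory, 2 brown, 2 purple, 2 gold — 3 + 2 + 2 + 2 = 9 marbles.
One more marble must push some color to its target, so 9 + 1 = 10.

10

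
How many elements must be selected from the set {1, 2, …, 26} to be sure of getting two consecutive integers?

Partition {1, …, 26} into 13 pairs: {1,2}, {3,4}, …, {25,26}.
Choosing 13 integers — say the 13 even numbers 2, 4, …, 26 — takes one from each pair and avoids the property.
Choosing 14 forces two into the same pair by pigeonhole, and those are consecutive. So 14.

14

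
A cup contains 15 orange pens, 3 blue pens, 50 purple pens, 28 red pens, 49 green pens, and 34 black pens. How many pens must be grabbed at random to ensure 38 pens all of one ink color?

Treat the 6 ink colors as pigeonholes.
In the worst case we take at most 37 of each ink color, but all 15 orange, all 3 blue, all 28 red, and all 34 black (fewer than 37), giving 15 + 3 + 37 + 28 + 37 + 34 = 154.
One more pen then forces some ink color to 38, so 154 + 1 = 155.

155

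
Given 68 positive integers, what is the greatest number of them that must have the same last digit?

If each of the 10 possible last digits held at most 6, the total would be at most 10 × 6 = 60 < 68, a contradiction.
So at least one holds ⌈68/10⌉ = 7.

7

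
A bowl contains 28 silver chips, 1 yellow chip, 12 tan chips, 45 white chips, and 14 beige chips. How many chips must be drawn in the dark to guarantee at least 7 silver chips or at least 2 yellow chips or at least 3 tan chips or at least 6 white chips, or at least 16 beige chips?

Each of the 5 colors has its own threshold; avoid all of them simultaneously.
The worst case stops just short of every target: 6 silver, 1 yellow, 2 tan, 5 white, all 14 beige — 6 + 1 + 2 + 5 + 14 = 28 chips.
One more chip must push some color to its target, so 28 + 1 = 29.

29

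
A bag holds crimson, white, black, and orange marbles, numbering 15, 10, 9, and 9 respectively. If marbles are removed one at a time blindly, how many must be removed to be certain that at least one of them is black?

35

The worst case draws every non-black marble first: 15 + 10 + 9 = 34.
The next draw is then forced to be black, giving 34 + 1 = 35.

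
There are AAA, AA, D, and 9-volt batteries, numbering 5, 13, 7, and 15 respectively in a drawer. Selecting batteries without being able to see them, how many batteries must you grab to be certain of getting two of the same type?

5

The worst case takes 1 battery of each type without reaching 2 of any: 4 × 1 = 4.
The next battery must bring some type to 2, so 4 + 1 = 5.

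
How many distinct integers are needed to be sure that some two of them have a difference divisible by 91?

Use the pigeonhole principle on residue classes: two integers differ by a multiple of 91 exactly when they share a remainder mod 91.
There are 91 residue classes mod 91, so 91 integers can all lie in distinct classes.
One more integer must repeat a residue, giving a difference divisible by 91. So n = 91 + 1 = 92.

92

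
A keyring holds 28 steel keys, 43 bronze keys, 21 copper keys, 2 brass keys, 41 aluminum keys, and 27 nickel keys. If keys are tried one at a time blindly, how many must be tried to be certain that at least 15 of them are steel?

The worst case draws every non-steel key first: 43 + 21 + 2 + 41 + 27 = 134.
The next 15 draws are then forced to be steel, giving 134 + 15 = 149.

149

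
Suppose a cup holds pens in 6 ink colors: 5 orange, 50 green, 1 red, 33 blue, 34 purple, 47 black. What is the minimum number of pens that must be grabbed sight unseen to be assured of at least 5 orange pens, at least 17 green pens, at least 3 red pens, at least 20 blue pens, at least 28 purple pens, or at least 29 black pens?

96

Each of the 6 ink colors has its own threshold; avoid all of them simultaneously.
The worst case stops just short of every target: 4 orange, 16 green, all 1 red, 19 blue, 27 purple, 28 black — 4 + 16 + 1 + 19 + 27 + 28 = 95 pens.
One more pen must push some ink color to its target, so 95 + 1 = 96.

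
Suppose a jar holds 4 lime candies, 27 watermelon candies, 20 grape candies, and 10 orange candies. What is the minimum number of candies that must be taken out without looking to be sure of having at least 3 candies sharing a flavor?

The worst case takes 2 candies of each flavor without reaching 3 of any: 4 × 2 = 8.
The next candy must bring some flavor to 3, so 8 + 1 = 9.

9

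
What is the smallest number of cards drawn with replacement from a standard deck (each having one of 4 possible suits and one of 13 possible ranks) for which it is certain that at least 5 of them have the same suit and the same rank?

There are 4 × 13 = 52 (suit, rank) combinations acting as pigeonholes.
With 52 × 4 = 208 cards drawn with replacement from a standard deck we could place exactly 4 in each, with no (suit, rank) pair reaching 5.
One more forces some (suit, rank) pair to hold 5, so 208 + 1 = 209.

209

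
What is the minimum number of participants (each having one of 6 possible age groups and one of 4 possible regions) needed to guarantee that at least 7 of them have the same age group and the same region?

There are 6 × 4 = 24 (age group, region) combinations acting as pigeonholes.
With 24 × 6 = 144 participants we could place exactly 6 in each, with no (age group, region) pair reaching 7.
One more forces some (age group, region) pair to hold 7, so 144 + 1 = 145.

145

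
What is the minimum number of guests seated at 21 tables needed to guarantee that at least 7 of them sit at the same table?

There are 21 tables acting as pigeonholes.
With 21 × 6 = 126 guests we could place exactly 6 in each, with no class reaching 7.
One more forces some class to hold 7, so 126 + 1 = 127.

127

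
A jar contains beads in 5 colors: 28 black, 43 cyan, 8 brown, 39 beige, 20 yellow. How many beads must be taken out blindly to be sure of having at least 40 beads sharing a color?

In the worst case we take at most 39 of each color, but all 28 black, all 8 brown, and all 20 yellow (fewer than 39), giving 28 + 39 + 8 + 39 + 20 = 134.
One more bead then forces some color to 40, so 134 + 1 = 135.

135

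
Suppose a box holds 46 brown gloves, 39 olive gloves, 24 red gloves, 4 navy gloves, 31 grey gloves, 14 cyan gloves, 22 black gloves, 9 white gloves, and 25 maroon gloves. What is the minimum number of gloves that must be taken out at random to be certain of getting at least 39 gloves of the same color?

Treat the 9 colors as pigeonholes.
In the worst case we take at most 38 of each color, but all 24 red, all 4 navy, all 31 grey, all 14 cyan, all 22 black, all 9 white, and all 25 maroon (fewer than 38), giving 38 + 38 + 24 + 4 + 31 + 14 + 22 + 9 + 25 = 205.
One more glove then forces some color to 39, so 205 + 1 = 206.

206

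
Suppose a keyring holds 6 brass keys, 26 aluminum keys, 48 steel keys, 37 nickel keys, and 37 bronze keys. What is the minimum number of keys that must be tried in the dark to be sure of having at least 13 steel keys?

To avoid steel keys as long as possible, exhaust the other 4 types first.
The worst case draws every non-steel key first: 6 + 26 + 37 + 37 = 106.
The next 13 draws are then forced to be steel, giving 106 + 13 = 119.

119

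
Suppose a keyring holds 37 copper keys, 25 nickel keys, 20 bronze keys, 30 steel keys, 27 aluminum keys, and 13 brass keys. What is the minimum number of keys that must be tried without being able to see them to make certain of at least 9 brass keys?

To avoid brass keys as long as possible, exhaust the other 5 types first.
The worst case draws every non-brass key first: 37 + 25 + 20 + 30 + 27 = 139.
The next 9 draws are then forced to be brass, giving 139 + 9 = 148.

148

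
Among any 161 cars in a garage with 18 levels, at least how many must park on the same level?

9

The 161 cars fall into 18 levels.
If each of the 18 levels held at most 8, the total would be at most 18 × 8 = 144 < 161, a contradiction.
So at least one holds ⌈161/18⌉ = 9.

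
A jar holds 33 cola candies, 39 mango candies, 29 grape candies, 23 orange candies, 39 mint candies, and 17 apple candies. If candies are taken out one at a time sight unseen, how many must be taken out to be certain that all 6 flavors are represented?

The hardest flavor to obtain is apple: we could draw every other candy first — 180 − 17 = 163 candies — without a single apple one.
The next draw must be apple, so 163 + 1 = 164.

164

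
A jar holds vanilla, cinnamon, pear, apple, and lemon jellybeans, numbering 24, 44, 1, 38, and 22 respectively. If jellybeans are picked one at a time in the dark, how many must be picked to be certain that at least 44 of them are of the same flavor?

Treat the 5 flavors as pigeonholes.
In the worst case we take at most 43 of each flavor, but all 24 vanilla, all 1 pear, all 38 apple, and all 22 lemon (fewer than 43), giving 24 + 43 + 1 + 38 + 22 = 128.
One more jellybean then forces some flavor to 44, so 128 + 1 = 129.

129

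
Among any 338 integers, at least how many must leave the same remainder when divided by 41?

If each of the 41 residue classes modulo 41 held at most 8, the total would be at most 41 × 8 = 328 < 338, a contradiction.
So at least one holds ⌈338/41⌉ = 9.

9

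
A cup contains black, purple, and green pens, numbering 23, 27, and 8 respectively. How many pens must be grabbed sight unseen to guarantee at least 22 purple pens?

The worst case draws every non-purple pen first: 23 + 8 = 31.
The next 22 draws are then forced to be purple, giving 31 + 22 = 53.

53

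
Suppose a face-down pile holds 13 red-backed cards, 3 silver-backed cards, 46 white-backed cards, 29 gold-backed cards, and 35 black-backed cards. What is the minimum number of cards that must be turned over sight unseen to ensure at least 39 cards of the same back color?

In the worst case we take at most 38 of each back color, but all 13 red-backed, all 3 silver-backed, all 29 gold-backed, and all 35 black-backed (fewer than 38), giving 13 + 3 + 38 + 29 + 35 = 118.
One more card then forces some back color to 39, so 118 + 1 = 119.

119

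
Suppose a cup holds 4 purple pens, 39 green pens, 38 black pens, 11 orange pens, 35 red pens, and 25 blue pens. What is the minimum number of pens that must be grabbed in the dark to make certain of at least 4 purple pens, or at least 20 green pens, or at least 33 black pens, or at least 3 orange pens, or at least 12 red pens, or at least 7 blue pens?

Each of the 6 ink colors has its own threshold; avoid all of them simultaneously.
The worst case stops just short of every target: 3 purple, 19 green, 32 black, 2 orange, 11 red, 6 blue — 3 + 19 + 32 + 2 + 11 + 6 = 73 pens.
One more pen must push some ink color to its target, so 73 + 1 = 74.

74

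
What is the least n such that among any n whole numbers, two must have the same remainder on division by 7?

8

Two integers differ by a multiple of 7 exactly when they share a remainder mod 7.
There are 7 residue classes mod 7, so 7 integers can all lie in distinct classes.
One more integer must repeat a residue, giving a difference divisible by 7. So n = 7 + 1 = 8.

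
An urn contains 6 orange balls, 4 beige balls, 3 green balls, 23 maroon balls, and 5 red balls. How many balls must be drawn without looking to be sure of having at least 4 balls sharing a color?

Treat the 5 colors as pigeonholes.
The worst case takes 3 balls of each color without reaching 4 of any: 5 × 3 = 15.
The next ball must bring some color to 4, so 15 + 1 = 16.

16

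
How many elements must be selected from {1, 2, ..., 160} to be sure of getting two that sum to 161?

81

Partition {1, …, 160} into 80 pairs: {1,160}, {2,159}, …, {80,81}.
Choosing 80 integers — say the integers 1 through 80 — takes one from each pair and avoids the property.
Choosing 81 forces two into the same pair by pigeonhole, and those sum to 161. So 81.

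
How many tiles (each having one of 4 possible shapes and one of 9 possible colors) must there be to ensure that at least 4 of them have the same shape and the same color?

There are 4 × 9 = 36 (shape, color) combinations acting as pigeonholes.
With 36 × 3 = 108 tiles we could place exactly 3 in each, with no (shape, color) pair reaching 4.
One more forces some (shape, color) pair to hold 4, so 108 + 1 = 109.

109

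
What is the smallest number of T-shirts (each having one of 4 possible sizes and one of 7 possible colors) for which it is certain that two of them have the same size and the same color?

29

There are 4 × 7 = 28 (size, color) combinations acting as pigeonholes.
With 28 T-shirts we could place one in each, avoiding any repeat.
One more forces some (size, color) pair to hold 2, so 28 + 1 = 29.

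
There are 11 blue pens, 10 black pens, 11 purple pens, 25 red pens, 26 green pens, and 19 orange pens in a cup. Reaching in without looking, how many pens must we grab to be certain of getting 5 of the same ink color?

25

Treat the 6 ink colors as pigeonholes.
The worst case takes 4 pens of each ink color without reaching 5 of any: 6 × 4 = 24.
The next pen must bring some ink color to 5, so 24 + 1 = 25.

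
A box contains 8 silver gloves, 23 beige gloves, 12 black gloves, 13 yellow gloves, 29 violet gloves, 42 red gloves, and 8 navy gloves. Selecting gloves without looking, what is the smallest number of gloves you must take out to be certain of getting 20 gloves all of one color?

99

In the worst case we take at most 19 of each color, but all 8 silver, all 12 black, all 13 yellow, and all 8 navy (fewer than 19), giving 8 + 19 + 12 + 13 + 19 + 19 + 8 = 98.
One more glove then forces some color to 20, so 98 + 1 = 99.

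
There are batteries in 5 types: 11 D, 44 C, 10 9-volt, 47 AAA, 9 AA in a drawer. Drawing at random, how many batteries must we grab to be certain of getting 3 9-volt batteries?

114

The worst case draws every non-9-volt battery first: 11 + 44 + 47 + 9 = 111.
The next 3 draws are then forced to be 9-volt, giving 111 + 3 = 114.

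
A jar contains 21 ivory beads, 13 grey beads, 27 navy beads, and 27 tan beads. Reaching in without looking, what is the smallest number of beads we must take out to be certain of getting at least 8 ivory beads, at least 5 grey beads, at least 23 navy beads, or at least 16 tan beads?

The worst case stops just short of every target: 7 ivory, 4 grey, 22 navy, 15 tan — 7 + 4 + 22 + 15 = 48 beads.
One more bead must push some color to its target, so 48 + 1 = 49.

49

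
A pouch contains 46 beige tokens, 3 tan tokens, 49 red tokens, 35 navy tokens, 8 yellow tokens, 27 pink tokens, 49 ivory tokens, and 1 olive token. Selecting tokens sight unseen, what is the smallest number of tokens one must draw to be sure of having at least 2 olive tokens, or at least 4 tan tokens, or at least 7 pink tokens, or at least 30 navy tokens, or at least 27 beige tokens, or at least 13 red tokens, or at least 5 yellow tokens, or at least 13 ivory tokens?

The worst case stops just short of every target: 26 beige, 3 tan, 12 red, 29 navy, 4 yellow, 6 pink, 12 ivory, 1 olive — 26 + 3 + 12 + 29 + 4 + 6 + 12 + 1 = 93 tokens.
One more token must push some color to its target, so 93 + 1 = 94.

94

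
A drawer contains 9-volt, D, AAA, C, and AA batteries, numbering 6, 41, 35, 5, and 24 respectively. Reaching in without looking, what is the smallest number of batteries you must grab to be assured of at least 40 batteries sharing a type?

Treat the 5 types as pigeonholes.
In the worst case we take at most 39 of each type, but all 6 9-volt, all 35 AAA, all 5 C, and all 24 AA (fewer than 39), giving 6 + 39 + 35 + 5 + 24 = 109.
One more battery then forces some type to 40, so 109 + 1 = 110.

110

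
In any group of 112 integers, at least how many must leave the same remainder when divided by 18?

If each of the 18 residue classes modulo 18 held at most 6, the total would be at most 18 × 6 = 108 < 112, a contradiction.
So at least one holds ⌈112/18⌉ = 7.

7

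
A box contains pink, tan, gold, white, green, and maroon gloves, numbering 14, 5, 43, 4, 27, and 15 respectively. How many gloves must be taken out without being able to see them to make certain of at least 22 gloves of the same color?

81

In the worst case we take at most 21 of each color, but all 14 pink, all 5 tan, all 4 white, and all 15 maroon (fewer than 21), giving 14 + 5 + 21 + 4 + 21 + 15 = 80.
One more glove then forces some color to 22, so 80 + 1 = 81.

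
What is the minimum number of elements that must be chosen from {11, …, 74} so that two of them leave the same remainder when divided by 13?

Group the integers by remainder mod 13; there are 13 residue classes, each nonempty in this range.
Choosing one from each class (13 integers) avoids any shared remainder.
One more choice must repeat a class, so two differ by a multiple of 13. Hence 13 + 1 = 14.

14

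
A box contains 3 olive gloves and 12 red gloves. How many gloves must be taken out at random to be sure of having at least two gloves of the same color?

Treat the 2 colors as pigeonholes.
The worst case takes 1 glove of each color without reaching 2 of any: 2 × 1 = 2.
The next glove must bring some color to 2, so 2 + 1 = 3.

3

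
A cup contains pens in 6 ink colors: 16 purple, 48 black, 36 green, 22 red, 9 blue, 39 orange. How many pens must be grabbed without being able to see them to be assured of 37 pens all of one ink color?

156

Treat the 6 ink colors as pigeonholes.
In the worst case we take at most 36 of each ink color, but all 16 purple, all 22 red, and all 9 blue (fewer than 36), giving 16 + 36 + 36 + 22 + 9 + 36 = 155.
One more pen then forces some ink color to 37, so 155 + 1 = 156.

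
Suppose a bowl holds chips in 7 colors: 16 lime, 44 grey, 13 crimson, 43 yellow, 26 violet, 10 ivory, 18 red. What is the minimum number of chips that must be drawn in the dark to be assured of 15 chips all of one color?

94

In the worst case we take at most 14 of each color, but all 13 crimson and all 10 ivory (fewer than 14), giving 14 + 14 + 13 + 14 + 14 + 10 + 14 = 93.
One more chip then forces some color to 15, so 93 + 1 = 94.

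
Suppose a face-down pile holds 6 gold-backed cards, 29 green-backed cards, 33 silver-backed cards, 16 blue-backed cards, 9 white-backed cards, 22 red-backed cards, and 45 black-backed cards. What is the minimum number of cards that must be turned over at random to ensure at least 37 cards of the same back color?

152

Treat the 7 back colors as pigeonholes.
In the worst case we take at most 36 of each back color, but all 6 gold-backed, all 29 green-backed, all 33 silver-backed, all 16 blue-backed, all 9 white-backed, and all 22 red-backed (fewer than 36), giving 6 + 29 + 33 + 16 + 9 + 22 + 36 = 151.
One more card then forces some back color to 37, so 151 + 1 = 152.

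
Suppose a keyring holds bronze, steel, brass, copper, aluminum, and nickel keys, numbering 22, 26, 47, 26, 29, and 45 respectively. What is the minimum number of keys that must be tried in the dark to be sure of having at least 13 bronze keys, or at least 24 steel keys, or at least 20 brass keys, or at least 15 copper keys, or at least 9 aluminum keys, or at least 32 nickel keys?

Each of the 6 types has its own threshold; avoid all of them simultaneously.
The worst case stops just short of every target: 12 bronze, 23 steel, 19 brass, 14 copper, 8 aluminum, 31 nickel — 12 + 23 + 19 + 14 + 8 + 31 = 107 keys.
One more key must push some type to its target, so 107 + 1 = 108.

108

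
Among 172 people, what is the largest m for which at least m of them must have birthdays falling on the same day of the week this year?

There are 7 days of the week, which serve as the pigeonholes.
If each of the 7 days of the week held at most 24, the total would be at most 7 × 24 = 168 < 172, a contradiction.
So at least one holds ⌈172/7⌉ = 25.

25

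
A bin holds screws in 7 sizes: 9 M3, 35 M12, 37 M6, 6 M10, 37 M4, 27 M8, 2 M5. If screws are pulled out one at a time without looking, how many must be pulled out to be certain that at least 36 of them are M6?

The worst case draws every non-M6 screw first: 9 + 35 + 6 + 37 + 27 + 2 = 116.
The next 36 draws are then forced to be M6, giving 116 + 36 = 152.

152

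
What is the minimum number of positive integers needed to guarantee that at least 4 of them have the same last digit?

There are 10 possible last digits acting as pigeonholes.
With 10 × 3 = 30 positive integers we could place exactly 3 in each, with no class reaching 4.
One more forces some class to hold 4, so 30 + 1 = 31.

31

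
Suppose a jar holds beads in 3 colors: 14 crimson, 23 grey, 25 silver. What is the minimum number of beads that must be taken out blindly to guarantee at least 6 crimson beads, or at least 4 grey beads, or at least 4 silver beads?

12

Each of the 3 colors has its own threshold; avoid all of them simultaneously.
The worst case stops just short of every target: 5 crimson, 3 grey, 3 silver — 5 + 3 + 3 = 11 beads.
One more bead must push some color to its target, so 11 + 1 = 12.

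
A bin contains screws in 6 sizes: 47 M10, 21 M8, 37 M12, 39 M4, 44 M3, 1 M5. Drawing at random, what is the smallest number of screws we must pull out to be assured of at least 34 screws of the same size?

155

In the worst case we take at most 33 of each size, but all 21 M8 and all 1 M5 (fewer than 33), giving 33 + 21 + 33 + 33 + 33 + 1 = 154.
One more screw then forces some size to 34, so 154 + 1 = 155.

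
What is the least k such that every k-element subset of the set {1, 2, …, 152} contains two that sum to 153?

Partition {1, …, 152} into 76 pairs: {1,152}, {2,151}, …, {76,77}.
Choosing 76 integers — say the integers 1 through 76 — takes one from each pair and avoids the property.
Choosing 77 forces two into the same pair by pigeonhole, and those sum to 153. So 77.

77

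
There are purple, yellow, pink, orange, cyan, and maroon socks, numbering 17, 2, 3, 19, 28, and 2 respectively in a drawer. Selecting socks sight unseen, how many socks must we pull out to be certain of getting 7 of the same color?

In the worst case we take at most 6 of each color, but all 2 yellow, all 3 pink, and all 2 maroon (fewer than 6), giving 6 + 2 + 3 + 6 + 6 + 2 = 25.
One more sock then forces some color to 7, so 25 + 1 = 26.

26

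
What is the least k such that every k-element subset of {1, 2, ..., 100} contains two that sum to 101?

51

Partition {1, …, 100} into 50 pairs: {1,100}, {2,99}, …, {50,51}.
Choosing 50 integers — say the integers 1 through 50 — takes one from each pair and avoids the property.
Choosing 51 forces two into the same pair by pigeonhole, and those sum to 101. So 51.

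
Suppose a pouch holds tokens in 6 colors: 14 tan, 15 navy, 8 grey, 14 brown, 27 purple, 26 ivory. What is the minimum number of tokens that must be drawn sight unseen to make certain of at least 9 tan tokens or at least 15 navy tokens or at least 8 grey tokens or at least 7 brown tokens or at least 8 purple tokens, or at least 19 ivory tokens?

The worst case stops just short of every target: 8 tan, 14 navy, 7 grey, 6 brown, 7 purple, 18 ivory — 8 + 14 + 7 + 6 + 7 + 18 = 60 tokens.
One more token must push some color to its target, so 60 + 1 = 61.

61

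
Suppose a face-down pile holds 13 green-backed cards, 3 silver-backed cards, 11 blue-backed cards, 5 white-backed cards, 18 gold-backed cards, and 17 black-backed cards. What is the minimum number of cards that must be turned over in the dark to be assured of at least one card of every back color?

65

The hardest back color to obtain is silver-backed: we could draw every other card first — 67 − 3 = 64 cards — without a single silver-backed one.
The next draw must be silver-backed, so 64 + 1 = 65.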